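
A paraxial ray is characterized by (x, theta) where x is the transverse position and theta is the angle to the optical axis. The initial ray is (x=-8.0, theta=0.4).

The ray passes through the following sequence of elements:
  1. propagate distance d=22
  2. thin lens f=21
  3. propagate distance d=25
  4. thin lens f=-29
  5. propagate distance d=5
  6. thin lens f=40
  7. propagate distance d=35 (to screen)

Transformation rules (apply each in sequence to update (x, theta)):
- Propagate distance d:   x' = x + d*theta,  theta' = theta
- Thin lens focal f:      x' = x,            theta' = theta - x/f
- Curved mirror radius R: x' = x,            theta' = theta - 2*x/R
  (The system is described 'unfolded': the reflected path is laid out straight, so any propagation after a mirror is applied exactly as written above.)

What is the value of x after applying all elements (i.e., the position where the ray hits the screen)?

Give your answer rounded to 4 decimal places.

Answer: 26.2211

Derivation:
Initial: x=-8.0000 theta=0.4000
After 1 (propagate distance d=22): x=0.8000 theta=0.4000
After 2 (thin lens f=21): x=0.8000 theta=38/105 (≈0.3619)
After 3 (propagate distance d=25): x=1034/105 (≈9.8476) theta=38/105 (≈0.3619)
After 4 (thin lens f=-29): x=1034/105 (≈9.8476) theta=712/1015 (≈0.7015)
After 5 (propagate distance d=5): x=40666/3045 (≈13.3550) theta=712/1015 (≈0.7015)
After 6 (thin lens f=40): x=40666/3045 (≈13.3550) theta=22387/60900 (≈0.3676)
After 7 (propagate distance d=35 (to screen)): x=319373/12180 (≈26.2211) theta=22387/60900 (≈0.3676)
Rounded to 4 decimal places: x = 26.2211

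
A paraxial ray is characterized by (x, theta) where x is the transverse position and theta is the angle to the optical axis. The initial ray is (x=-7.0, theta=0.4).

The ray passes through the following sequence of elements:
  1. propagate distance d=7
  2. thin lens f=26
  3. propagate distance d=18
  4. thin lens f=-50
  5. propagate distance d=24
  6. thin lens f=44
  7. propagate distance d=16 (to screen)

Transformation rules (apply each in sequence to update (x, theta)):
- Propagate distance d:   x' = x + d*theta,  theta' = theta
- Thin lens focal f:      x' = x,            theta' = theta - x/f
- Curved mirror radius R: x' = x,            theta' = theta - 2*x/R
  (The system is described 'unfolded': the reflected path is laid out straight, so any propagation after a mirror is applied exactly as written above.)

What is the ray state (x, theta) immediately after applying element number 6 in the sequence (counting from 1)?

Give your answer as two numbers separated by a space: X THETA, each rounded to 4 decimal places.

Answer: 22.2203 0.1747

Derivation:
Initial: x=-7.0000 theta=0.4000
After 1 (propagate distance d=7): x=-4.2000 theta=0.4000
After 2 (thin lens f=26): x=-4.2000 theta=73/130 (≈0.5615)
After 3 (propagate distance d=18): x=384/65 (≈5.9077) theta=73/130 (≈0.5615)
After 4 (thin lens f=-50): x=384/65 (≈5.9077) theta=2209/3250 (≈0.6797)
After 5 (propagate distance d=24): x=36108/1625 (≈22.2203) theta=2209/3250 (≈0.6797)
After 6 (thin lens f=44): x=36108/1625 (≈22.2203) theta=1249/7150 (≈0.1747)
Rounded to 4 decimal places: x = 22.2203, theta = 0.1747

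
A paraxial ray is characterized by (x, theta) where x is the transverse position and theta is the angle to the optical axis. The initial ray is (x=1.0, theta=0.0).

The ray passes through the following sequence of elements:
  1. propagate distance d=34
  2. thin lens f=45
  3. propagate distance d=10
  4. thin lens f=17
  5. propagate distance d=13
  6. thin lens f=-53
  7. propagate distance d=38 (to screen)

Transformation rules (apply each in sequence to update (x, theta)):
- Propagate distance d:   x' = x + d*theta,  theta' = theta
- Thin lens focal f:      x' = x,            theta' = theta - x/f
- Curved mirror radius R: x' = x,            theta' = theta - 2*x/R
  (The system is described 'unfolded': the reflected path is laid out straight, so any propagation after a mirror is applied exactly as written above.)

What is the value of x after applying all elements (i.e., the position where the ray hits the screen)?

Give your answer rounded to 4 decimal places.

Initial: x=1.0000 theta=0.0000
After 1 (propagate distance d=34): x=1.0000 theta=0.0000
After 2 (thin lens f=45): x=1.0000 theta=-1/45 (≈-0.0222)
After 3 (propagate distance d=10): x=7/9 (≈0.7778) theta=-1/45 (≈-0.0222)
After 4 (thin lens f=17): x=7/9 (≈0.7778) theta=-52/765 (≈-0.0680)
After 5 (propagate distance d=13): x=-9/85 (≈-0.1059) theta=-52/765 (≈-0.0680)
After 6 (thin lens f=-53): x=-9/85 (≈-0.1059) theta=-2837/40545 (≈-0.0700)
After 7 (propagate distance d=38 (to screen)): x=-112099/40545 (≈-2.7648) theta=-2837/40545 (≈-0.0700)
Rounded to 4 decimal places: x = -2.7648

Answer: -2.7648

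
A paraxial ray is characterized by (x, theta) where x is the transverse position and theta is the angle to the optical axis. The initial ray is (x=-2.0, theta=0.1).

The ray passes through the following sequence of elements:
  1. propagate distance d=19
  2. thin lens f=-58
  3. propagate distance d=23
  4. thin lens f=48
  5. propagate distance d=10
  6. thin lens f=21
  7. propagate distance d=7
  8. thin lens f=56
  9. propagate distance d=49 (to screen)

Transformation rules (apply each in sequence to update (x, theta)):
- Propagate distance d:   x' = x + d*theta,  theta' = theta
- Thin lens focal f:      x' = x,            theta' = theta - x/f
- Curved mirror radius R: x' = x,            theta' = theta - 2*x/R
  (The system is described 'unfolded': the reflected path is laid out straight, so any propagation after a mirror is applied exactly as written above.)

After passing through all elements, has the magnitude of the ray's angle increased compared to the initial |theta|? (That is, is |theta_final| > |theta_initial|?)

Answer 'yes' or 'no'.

Answer: yes

Derivation:
Initial: x=-2.0000 theta=0.1000
After 1 (propagate distance d=19): x=-0.1000 theta=0.1000
After 2 (thin lens f=-58): x=-0.1000 theta=57/580 (≈0.0983)
After 3 (propagate distance d=23): x=1253/580 (≈2.1603) theta=57/580 (≈0.0983)
After 4 (thin lens f=48): x=1253/580 (≈2.1603) theta=1483/27840 (≈0.0533)
After 5 (propagate distance d=10): x=37487/13920 (≈2.6930) theta=1483/27840 (≈0.0533)
After 6 (thin lens f=21): x=37487/13920 (≈2.6930) theta=-43831/584640 (≈-0.0750)
After 7 (propagate distance d=7): x=181091/83520 (≈2.1682) theta=-43831/584640 (≈-0.0750)
After 8 (thin lens f=56): x=181091/83520 (≈2.1682) theta=-531739/4677120 (≈-0.1137)
After 9 (propagate distance d=49 (to screen)): x=-50521/14848 (≈-3.4025) theta=-531739/4677120 (≈-0.1137)
|theta_initial|=0.1000 |theta_final|=531739/4677120 (≈0.1137) -> increased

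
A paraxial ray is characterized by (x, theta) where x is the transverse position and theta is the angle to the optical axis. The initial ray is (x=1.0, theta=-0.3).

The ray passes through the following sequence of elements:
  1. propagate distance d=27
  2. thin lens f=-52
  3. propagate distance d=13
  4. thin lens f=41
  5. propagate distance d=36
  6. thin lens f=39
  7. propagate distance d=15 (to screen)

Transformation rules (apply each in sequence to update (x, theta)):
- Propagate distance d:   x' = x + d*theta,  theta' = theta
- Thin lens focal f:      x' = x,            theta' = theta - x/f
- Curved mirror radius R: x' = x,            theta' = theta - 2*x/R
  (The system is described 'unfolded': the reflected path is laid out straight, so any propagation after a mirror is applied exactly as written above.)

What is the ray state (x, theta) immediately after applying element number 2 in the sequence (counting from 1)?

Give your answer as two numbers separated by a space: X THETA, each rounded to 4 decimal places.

Initial: x=1.0000 theta=-0.3000
After 1 (propagate distance d=27): x=-7.1000 theta=-0.3000
After 2 (thin lens f=-52): x=-7.1000 theta=-227/520 (≈-0.4365)
Rounded to 4 decimal places: x = -7.1000, theta = -0.4365

Answer: -7.1000 -0.4365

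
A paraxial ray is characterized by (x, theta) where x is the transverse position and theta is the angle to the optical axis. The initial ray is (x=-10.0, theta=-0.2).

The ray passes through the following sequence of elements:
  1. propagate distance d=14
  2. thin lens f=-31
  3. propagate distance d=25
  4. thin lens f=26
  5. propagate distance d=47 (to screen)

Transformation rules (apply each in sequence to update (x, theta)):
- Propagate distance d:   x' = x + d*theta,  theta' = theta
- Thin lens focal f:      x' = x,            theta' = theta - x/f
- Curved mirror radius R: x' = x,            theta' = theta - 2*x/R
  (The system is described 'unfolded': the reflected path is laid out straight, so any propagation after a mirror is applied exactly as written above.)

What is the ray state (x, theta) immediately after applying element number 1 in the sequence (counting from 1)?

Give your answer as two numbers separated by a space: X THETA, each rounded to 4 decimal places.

Initial: x=-10.0000 theta=-0.2000
After 1 (propagate distance d=14): x=-12.8000 theta=-0.2000
Rounded to 4 decimal places: x = -12.8000, theta = -0.2000

Answer: -12.8000 -0.2000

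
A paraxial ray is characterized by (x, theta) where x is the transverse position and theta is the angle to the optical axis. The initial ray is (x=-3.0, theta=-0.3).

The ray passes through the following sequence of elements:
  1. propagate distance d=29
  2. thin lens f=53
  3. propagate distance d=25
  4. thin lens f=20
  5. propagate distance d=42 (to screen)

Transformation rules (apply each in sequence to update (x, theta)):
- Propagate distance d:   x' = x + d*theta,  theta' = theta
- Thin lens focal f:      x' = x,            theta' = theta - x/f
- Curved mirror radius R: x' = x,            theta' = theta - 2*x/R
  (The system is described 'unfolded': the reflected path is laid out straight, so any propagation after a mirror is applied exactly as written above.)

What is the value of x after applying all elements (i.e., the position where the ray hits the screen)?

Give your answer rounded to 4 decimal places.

Answer: 11.7209

Derivation:
Initial: x=-3.0000 theta=-0.3000
After 1 (propagate distance d=29): x=-11.7000 theta=-0.3000
After 2 (thin lens f=53): x=-11.7000 theta=-21/265 (≈-0.0792)
After 3 (propagate distance d=25): x=-7251/530 (≈-13.6811) theta=-21/265 (≈-0.0792)
After 4 (thin lens f=20): x=-7251/530 (≈-13.6811) theta=6411/10600 (≈0.6048)
After 5 (propagate distance d=42 (to screen)): x=62121/5300 (≈11.7209) theta=6411/10600 (≈0.6048)
Rounded to 4 decimal places: x = 11.7209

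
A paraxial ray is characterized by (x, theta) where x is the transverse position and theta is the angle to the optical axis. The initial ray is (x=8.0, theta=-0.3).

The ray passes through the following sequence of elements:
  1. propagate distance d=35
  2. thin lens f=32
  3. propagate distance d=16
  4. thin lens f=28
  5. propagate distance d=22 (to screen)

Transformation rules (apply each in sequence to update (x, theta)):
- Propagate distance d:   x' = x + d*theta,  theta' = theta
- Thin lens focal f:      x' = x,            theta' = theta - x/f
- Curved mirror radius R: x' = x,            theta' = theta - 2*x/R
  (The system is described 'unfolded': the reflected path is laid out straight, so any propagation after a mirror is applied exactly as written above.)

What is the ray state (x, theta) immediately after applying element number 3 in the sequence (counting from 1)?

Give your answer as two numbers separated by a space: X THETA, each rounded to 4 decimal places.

Answer: -6.0500 -0.2219

Derivation:
Initial: x=8.0000 theta=-0.3000
After 1 (propagate distance d=35): x=-2.5000 theta=-0.3000
After 2 (thin lens f=32): x=-2.5000 theta=-71/320 (≈-0.2219)
After 3 (propagate distance d=16): x=-6.0500 theta=-71/320 (≈-0.2219)
Rounded to 4 decimal places: x = -6.0500, theta = -0.2219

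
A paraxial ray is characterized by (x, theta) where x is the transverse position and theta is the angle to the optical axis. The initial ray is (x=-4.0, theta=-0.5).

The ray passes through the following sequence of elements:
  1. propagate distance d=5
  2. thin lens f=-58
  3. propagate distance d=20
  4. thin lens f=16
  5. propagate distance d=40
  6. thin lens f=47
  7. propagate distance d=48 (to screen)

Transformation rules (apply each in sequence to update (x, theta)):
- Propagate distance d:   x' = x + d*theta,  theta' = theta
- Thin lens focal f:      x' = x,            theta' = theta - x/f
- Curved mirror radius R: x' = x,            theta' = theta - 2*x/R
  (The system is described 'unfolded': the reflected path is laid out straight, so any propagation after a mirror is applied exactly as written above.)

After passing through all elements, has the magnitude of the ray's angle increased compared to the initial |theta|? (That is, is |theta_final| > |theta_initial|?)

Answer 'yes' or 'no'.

Answer: no

Derivation:
Initial: x=-4.0000 theta=-0.5000
After 1 (propagate distance d=5): x=-6.5000 theta=-0.5000
After 2 (thin lens f=-58): x=-6.5000 theta=-71/116 (≈-0.6121)
After 3 (propagate distance d=20): x=-1087/58 (≈-18.7414) theta=-71/116 (≈-0.6121)
After 4 (thin lens f=16): x=-1087/58 (≈-18.7414) theta=519/928 (≈0.5593)
After 5 (propagate distance d=40): x=421/116 (≈3.6293) theta=519/928 (≈0.5593)
After 6 (thin lens f=47): x=421/116 (≈3.6293) theta=725/1504 (≈0.4820)
After 7 (propagate distance d=48 (to screen)): x=145937/5452 (≈26.7676) theta=725/1504 (≈0.4820)
|theta_initial|=0.5000 |theta_final|=725/1504 (≈0.4820) -> not increased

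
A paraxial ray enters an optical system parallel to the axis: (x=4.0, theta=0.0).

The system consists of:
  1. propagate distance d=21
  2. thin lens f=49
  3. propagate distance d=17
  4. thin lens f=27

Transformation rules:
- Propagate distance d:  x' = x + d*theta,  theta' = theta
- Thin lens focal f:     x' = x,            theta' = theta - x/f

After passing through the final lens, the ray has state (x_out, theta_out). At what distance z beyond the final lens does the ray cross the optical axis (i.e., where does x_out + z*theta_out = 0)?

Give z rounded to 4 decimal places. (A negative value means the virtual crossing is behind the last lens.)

Answer: 14.6441

Derivation:
Initial: x=4.0000 theta=0.0000
After 1 (propagate distance d=21): x=4.0000 theta=0.0000
After 2 (thin lens f=49): x=4.0000 theta=-4/49 (≈-0.0816)
After 3 (propagate distance d=17): x=128/49 (≈2.6122) theta=-4/49 (≈-0.0816)
After 4 (thin lens f=27): x=128/49 (≈2.6122) theta=-236/1323 (≈-0.1784)
z_focus = -x_out/theta_out = -(128/49)/(-236/1323) = 864/59 ≈ 14.6441
Rounded to 4 decimal places: z = 14.6441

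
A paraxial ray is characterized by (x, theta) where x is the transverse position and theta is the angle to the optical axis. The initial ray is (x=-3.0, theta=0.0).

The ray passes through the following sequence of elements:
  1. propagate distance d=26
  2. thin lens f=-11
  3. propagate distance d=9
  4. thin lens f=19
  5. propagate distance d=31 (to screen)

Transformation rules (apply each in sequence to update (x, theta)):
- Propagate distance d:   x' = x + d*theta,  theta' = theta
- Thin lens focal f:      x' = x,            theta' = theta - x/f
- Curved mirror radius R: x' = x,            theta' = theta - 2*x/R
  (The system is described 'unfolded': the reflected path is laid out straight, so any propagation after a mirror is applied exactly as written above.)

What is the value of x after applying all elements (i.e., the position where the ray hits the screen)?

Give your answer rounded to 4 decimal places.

Answer: -5.0096

Derivation:
Initial: x=-3.0000 theta=0.0000
After 1 (propagate distance d=26): x=-3.0000 theta=0.0000
After 2 (thin lens f=-11): x=-3.0000 theta=-3/11 (≈-0.2727)
After 3 (propagate distance d=9): x=-60/11 (≈-5.4545) theta=-3/11 (≈-0.2727)
After 4 (thin lens f=19): x=-60/11 (≈-5.4545) theta=3/209 (≈0.0144)
After 5 (propagate distance d=31 (to screen)): x=-1047/209 (≈-5.0096) theta=3/209 (≈0.0144)
Rounded to 4 decimal places: x = -5.0096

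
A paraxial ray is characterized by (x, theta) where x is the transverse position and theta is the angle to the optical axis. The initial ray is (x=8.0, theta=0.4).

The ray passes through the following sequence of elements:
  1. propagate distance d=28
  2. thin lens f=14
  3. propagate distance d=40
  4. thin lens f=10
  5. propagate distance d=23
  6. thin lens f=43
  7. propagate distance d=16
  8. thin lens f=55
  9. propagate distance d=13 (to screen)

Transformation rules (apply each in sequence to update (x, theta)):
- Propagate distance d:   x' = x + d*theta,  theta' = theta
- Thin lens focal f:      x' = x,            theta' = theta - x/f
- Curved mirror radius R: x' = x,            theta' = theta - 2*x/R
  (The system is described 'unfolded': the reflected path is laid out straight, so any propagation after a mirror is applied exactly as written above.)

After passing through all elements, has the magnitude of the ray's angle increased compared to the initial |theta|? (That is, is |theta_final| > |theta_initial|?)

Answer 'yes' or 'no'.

Initial: x=8.0000 theta=0.4000
After 1 (propagate distance d=28): x=19.2000 theta=0.4000
After 2 (thin lens f=14): x=19.2000 theta=-34/35 (≈-0.9714)
After 3 (propagate distance d=40): x=-688/35 (≈-19.6571) theta=-34/35 (≈-0.9714)
After 4 (thin lens f=10): x=-688/35 (≈-19.6571) theta=174/175 (≈0.9943)
After 5 (propagate distance d=23): x=562/175 (≈3.2114) theta=174/175 (≈0.9943)
After 6 (thin lens f=43): x=562/175 (≈3.2114) theta=1384/1505 (≈0.9196)
After 7 (propagate distance d=16): x=134886/7525 (≈17.9250) theta=1384/1505 (≈0.9196)
After 8 (thin lens f=55): x=134886/7525 (≈17.9250) theta=35102/59125 (≈0.5937)
After 9 (propagate distance d=13 (to screen)): x=10613012/413875 (≈25.6430) theta=35102/59125 (≈0.5937)
|theta_initial|=0.4000 |theta_final|=35102/59125 (≈0.5937) -> increased

Answer: yes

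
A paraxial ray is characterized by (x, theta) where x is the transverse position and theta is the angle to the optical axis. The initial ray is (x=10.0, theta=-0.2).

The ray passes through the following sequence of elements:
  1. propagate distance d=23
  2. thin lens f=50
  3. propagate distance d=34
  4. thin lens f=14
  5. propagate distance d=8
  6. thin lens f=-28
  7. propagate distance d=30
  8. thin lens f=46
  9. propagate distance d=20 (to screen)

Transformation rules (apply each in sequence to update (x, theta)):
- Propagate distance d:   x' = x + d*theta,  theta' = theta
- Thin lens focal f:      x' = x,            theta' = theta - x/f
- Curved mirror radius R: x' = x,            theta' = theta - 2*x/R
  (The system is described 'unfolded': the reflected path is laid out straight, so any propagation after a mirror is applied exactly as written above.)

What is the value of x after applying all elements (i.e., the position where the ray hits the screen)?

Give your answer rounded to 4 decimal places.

Answer: -6.7363

Derivation:
Initial: x=10.0000 theta=-0.2000
After 1 (propagate distance d=23): x=5.4000 theta=-0.2000
After 2 (thin lens f=50): x=5.4000 theta=-0.3080
After 3 (propagate distance d=34): x=-5.0720 theta=-0.3080
After 4 (thin lens f=14): x=-5.0720 theta=19/350 (≈0.0543)
After 5 (propagate distance d=8): x=-4058/875 (≈-4.6377) theta=19/350 (≈0.0543)
After 6 (thin lens f=-28): x=-4058/875 (≈-4.6377) theta=-682/6125 (≈-0.1113)
After 7 (propagate distance d=30): x=-48866/6125 (≈-7.9781) theta=-682/6125 (≈-0.1113)
After 8 (thin lens f=46): x=-48866/6125 (≈-7.9781) theta=8747/140875 (≈0.0621)
After 9 (propagate distance d=20 (to screen)): x=-948978/140875 (≈-6.7363) theta=8747/140875 (≈0.0621)
Rounded to 4 decimal places: x = -6.7363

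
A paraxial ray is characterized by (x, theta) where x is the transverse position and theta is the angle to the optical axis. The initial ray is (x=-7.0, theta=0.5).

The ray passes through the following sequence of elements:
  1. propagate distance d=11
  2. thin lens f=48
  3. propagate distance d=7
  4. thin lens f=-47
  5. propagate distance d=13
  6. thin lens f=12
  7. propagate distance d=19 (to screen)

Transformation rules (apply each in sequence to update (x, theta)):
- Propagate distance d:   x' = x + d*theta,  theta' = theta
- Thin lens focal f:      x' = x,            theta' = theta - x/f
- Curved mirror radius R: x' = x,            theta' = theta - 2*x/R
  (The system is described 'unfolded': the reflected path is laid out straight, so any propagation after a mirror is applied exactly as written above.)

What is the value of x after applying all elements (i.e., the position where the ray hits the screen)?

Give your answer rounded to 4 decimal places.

Answer: 5.3098

Derivation:
Initial: x=-7.0000 theta=0.5000
After 1 (propagate distance d=11): x=-1.5000 theta=0.5000
After 2 (thin lens f=48): x=-1.5000 theta=17/32 (≈0.5313)
After 3 (propagate distance d=7): x=71/32 (≈2.2188) theta=17/32 (≈0.5313)
After 4 (thin lens f=-47): x=71/32 (≈2.2188) theta=435/752 (≈0.5785)
After 5 (propagate distance d=13): x=14647/1504 (≈9.7387) theta=435/752 (≈0.5785)
After 6 (thin lens f=12): x=14647/1504 (≈9.7387) theta=-4207/18048 (≈-0.2331)
After 7 (propagate distance d=19 (to screen)): x=95831/18048 (≈5.3098) theta=-4207/18048 (≈-0.2331)
Rounded to 4 decimal places: x = 5.3098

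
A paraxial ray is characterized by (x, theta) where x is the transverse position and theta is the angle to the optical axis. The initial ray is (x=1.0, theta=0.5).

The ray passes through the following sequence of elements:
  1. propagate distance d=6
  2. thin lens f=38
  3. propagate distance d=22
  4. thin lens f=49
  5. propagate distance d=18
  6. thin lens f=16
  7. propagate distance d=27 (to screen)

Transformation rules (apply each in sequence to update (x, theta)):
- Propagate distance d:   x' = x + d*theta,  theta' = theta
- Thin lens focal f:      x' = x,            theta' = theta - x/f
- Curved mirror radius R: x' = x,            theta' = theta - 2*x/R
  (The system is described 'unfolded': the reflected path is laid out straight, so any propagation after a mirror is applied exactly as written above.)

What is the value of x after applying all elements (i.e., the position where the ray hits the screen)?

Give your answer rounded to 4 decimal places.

Answer: -6.7332

Derivation:
Initial: x=1.0000 theta=0.5000
After 1 (propagate distance d=6): x=4.0000 theta=0.5000
After 2 (thin lens f=38): x=4.0000 theta=15/38 (≈0.3947)
After 3 (propagate distance d=22): x=241/19 (≈12.6842) theta=15/38 (≈0.3947)
After 4 (thin lens f=49): x=241/19 (≈12.6842) theta=253/1862 (≈0.1359)
After 5 (propagate distance d=18): x=14086/931 (≈15.1300) theta=253/1862 (≈0.1359)
After 6 (thin lens f=16): x=14086/931 (≈15.1300) theta=-6031/7448 (≈-0.8097)
After 7 (propagate distance d=27 (to screen)): x=-50149/7448 (≈-6.7332) theta=-6031/7448 (≈-0.8097)
Rounded to 4 decimal places: x = -6.7332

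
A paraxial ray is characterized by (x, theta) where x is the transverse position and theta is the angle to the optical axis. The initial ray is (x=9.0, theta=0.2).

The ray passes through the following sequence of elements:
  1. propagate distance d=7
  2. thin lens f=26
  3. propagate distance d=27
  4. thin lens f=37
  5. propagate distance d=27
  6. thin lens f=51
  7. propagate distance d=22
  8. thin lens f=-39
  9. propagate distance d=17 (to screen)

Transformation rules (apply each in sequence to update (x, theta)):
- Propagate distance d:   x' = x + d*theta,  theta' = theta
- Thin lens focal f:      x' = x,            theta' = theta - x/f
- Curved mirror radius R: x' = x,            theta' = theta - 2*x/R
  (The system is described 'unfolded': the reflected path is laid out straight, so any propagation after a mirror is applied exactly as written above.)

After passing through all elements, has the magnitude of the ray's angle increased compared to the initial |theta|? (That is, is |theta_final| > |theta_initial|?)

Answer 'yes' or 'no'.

Answer: yes

Derivation:
Initial: x=9.0000 theta=0.2000
After 1 (propagate distance d=7): x=10.4000 theta=0.2000
After 2 (thin lens f=26): x=10.4000 theta=-0.2000
After 3 (propagate distance d=27): x=5.0000 theta=-0.2000
After 4 (thin lens f=37): x=5.0000 theta=-62/185 (≈-0.3351)
After 5 (propagate distance d=27): x=-749/185 (≈-4.0486) theta=-62/185 (≈-0.3351)
After 6 (thin lens f=51): x=-749/185 (≈-4.0486) theta=-2413/9435 (≈-0.2557)
After 7 (propagate distance d=22): x=-18257/1887 (≈-9.6751) theta=-2413/9435 (≈-0.2557)
After 8 (thin lens f=-39): x=-18257/1887 (≈-9.6751) theta=-185392/367965 (≈-0.5038)
After 9 (propagate distance d=17 (to screen)): x=-6711779/367965 (≈-18.2403) theta=-185392/367965 (≈-0.5038)
|theta_initial|=0.2000 |theta_final|=185392/367965 (≈0.5038) -> increased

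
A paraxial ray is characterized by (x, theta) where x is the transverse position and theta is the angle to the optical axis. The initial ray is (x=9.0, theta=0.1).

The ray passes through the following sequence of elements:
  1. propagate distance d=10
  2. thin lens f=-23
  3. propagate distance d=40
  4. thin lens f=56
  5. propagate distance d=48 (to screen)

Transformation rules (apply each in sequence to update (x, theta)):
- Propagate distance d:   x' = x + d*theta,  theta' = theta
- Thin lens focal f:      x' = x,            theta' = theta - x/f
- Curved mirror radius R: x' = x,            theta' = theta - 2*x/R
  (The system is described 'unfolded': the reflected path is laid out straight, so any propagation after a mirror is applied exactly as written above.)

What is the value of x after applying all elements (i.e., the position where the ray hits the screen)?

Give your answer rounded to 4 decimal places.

Answer: 30.1540

Derivation:
Initial: x=9.0000 theta=0.1000
After 1 (propagate distance d=10): x=10.0000 theta=0.1000
After 2 (thin lens f=-23): x=10.0000 theta=123/230 (≈0.5348)
After 3 (propagate distance d=40): x=722/23 (≈31.3913) theta=123/230 (≈0.5348)
After 4 (thin lens f=56): x=722/23 (≈31.3913) theta=-83/3220 (≈-0.0258)
After 5 (propagate distance d=48 (to screen)): x=24274/805 (≈30.1540) theta=-83/3220 (≈-0.0258)
Rounded to 4 decimal places: x = 30.1540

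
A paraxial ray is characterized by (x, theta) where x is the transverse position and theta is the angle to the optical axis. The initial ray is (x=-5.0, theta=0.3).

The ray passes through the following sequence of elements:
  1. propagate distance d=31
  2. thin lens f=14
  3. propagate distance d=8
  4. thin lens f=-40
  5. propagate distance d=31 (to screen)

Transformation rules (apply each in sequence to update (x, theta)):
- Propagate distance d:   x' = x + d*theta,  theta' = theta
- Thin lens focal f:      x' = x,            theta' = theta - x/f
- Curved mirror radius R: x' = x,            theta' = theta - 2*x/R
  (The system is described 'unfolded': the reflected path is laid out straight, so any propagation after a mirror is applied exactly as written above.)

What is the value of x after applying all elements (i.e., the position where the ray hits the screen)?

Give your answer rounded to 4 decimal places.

Initial: x=-5.0000 theta=0.3000
After 1 (propagate distance d=31): x=4.3000 theta=0.3000
After 2 (thin lens f=14): x=4.3000 theta=-1/140 (≈-0.0071)
After 3 (propagate distance d=8): x=297/70 (≈4.2429) theta=-1/140 (≈-0.0071)
After 4 (thin lens f=-40): x=297/70 (≈4.2429) theta=277/2800 (≈0.0989)
After 5 (propagate distance d=31 (to screen)): x=20467/2800 (≈7.3096) theta=277/2800 (≈0.0989)
Rounded to 4 decimal places: x = 7.3096

Answer: 7.3096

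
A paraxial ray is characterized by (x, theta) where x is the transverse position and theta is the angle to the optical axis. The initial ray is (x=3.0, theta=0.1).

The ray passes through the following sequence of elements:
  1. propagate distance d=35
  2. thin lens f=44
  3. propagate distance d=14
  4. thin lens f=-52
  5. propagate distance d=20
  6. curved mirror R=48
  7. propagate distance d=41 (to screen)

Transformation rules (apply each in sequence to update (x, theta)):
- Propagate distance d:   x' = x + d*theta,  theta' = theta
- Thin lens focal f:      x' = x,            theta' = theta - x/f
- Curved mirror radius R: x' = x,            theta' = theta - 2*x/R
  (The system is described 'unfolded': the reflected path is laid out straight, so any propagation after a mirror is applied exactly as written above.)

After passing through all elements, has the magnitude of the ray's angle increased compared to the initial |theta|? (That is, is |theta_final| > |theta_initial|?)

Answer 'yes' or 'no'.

Answer: yes

Derivation:
Initial: x=3.0000 theta=0.1000
After 1 (propagate distance d=35): x=6.5000 theta=0.1000
After 2 (thin lens f=44): x=6.5000 theta=-21/440 (≈-0.0477)
After 3 (propagate distance d=14): x=1283/220 (≈5.8318) theta=-21/440 (≈-0.0477)
After 4 (thin lens f=-52): x=1283/220 (≈5.8318) theta=67/1040 (≈0.0644)
After 5 (propagate distance d=20): x=5091/715 (≈7.1203) theta=67/1040 (≈0.0644)
After 6 (curved mirror R=48): x=5091/715 (≈7.1203) theta=-2657/11440 (≈-0.2323)
After 7 (propagate distance d=41 (to screen)): x=-27481/11440 (≈-2.4022) theta=-2657/11440 (≈-0.2323)
|theta_initial|=0.1000 |theta_final|=2657/11440 (≈0.2323) -> increased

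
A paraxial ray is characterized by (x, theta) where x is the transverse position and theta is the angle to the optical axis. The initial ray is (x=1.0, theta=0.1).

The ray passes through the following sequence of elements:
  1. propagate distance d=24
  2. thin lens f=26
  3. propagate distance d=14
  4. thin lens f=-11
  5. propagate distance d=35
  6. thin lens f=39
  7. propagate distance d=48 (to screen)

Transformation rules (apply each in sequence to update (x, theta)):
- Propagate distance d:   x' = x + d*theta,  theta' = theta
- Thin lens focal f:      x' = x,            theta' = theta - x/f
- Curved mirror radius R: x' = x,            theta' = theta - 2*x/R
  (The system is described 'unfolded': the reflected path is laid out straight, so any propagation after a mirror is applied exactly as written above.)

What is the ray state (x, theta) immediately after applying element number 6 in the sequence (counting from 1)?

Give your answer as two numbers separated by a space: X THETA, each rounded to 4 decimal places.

Initial: x=1.0000 theta=0.1000
After 1 (propagate distance d=24): x=3.4000 theta=0.1000
After 2 (thin lens f=26): x=3.4000 theta=-2/65 (≈-0.0308)
After 3 (propagate distance d=14): x=193/65 (≈2.9692) theta=-2/65 (≈-0.0308)
After 4 (thin lens f=-11): x=193/65 (≈2.9692) theta=171/715 (≈0.2392)
After 5 (propagate distance d=35): x=8108/715 (≈11.3399) theta=171/715 (≈0.2392)
After 6 (thin lens f=39): x=8108/715 (≈11.3399) theta=-1439/27885 (≈-0.0516)
Rounded to 4 decimal places: x = 11.3399, theta = -0.0516

Answer: 11.3399 -0.0516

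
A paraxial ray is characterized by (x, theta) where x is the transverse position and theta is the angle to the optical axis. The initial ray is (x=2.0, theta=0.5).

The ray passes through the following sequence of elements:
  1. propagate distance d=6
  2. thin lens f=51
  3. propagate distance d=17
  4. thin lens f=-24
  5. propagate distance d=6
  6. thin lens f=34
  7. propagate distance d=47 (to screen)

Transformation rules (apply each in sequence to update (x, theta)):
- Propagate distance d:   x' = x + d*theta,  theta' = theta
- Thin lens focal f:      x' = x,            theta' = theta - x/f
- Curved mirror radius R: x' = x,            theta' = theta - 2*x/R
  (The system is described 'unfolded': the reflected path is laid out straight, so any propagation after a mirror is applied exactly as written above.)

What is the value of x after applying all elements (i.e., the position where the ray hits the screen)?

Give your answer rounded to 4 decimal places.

Answer: 35.4880

Derivation:
Initial: x=2.0000 theta=0.5000
After 1 (propagate distance d=6): x=5.0000 theta=0.5000
After 2 (thin lens f=51): x=5.0000 theta=41/102 (≈0.4020)
After 3 (propagate distance d=17): x=71/6 (≈11.8333) theta=41/102 (≈0.4020)
After 4 (thin lens f=-24): x=71/6 (≈11.8333) theta=2191/2448 (≈0.8950)
After 5 (propagate distance d=6): x=7019/408 (≈17.2034) theta=2191/2448 (≈0.8950)
After 6 (thin lens f=34): x=7019/408 (≈17.2034) theta=8095/20808 (≈0.3890)
After 7 (propagate distance d=47 (to screen)): x=369217/10404 (≈35.4880) theta=8095/20808 (≈0.3890)
Rounded to 4 decimal places: x = 35.4880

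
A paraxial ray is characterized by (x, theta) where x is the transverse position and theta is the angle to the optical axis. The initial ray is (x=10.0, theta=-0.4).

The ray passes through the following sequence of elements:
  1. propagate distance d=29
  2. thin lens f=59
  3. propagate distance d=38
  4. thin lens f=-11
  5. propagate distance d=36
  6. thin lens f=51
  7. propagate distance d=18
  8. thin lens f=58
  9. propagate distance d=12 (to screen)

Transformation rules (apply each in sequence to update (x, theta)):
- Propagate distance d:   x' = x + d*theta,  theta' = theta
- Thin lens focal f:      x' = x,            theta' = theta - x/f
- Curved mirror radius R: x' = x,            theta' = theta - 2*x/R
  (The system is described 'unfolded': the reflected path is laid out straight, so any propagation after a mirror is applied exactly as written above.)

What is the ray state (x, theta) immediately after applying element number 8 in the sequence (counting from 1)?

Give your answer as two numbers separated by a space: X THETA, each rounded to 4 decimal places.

Initial: x=10.0000 theta=-0.4000
After 1 (propagate distance d=29): x=-1.6000 theta=-0.4000
After 2 (thin lens f=59): x=-1.6000 theta=-22/59 (≈-0.3729)
After 3 (propagate distance d=38): x=-4652/295 (≈-15.7695) theta=-22/59 (≈-0.3729)
After 4 (thin lens f=-11): x=-4652/295 (≈-15.7695) theta=-5862/3245 (≈-1.8065)
After 5 (propagate distance d=36): x=-262204/3245 (≈-80.8025) theta=-5862/3245 (≈-1.8065)
After 6 (thin lens f=51): x=-262204/3245 (≈-80.8025) theta=-36758/165495 (≈-0.2221)
After 7 (propagate distance d=18): x=-4678016/55165 (≈-84.8004) theta=-36758/165495 (≈-0.2221)
After 8 (thin lens f=58): x=-4678016/55165 (≈-84.8004) theta=5951042/4799355 (≈1.2400)
Rounded to 4 decimal places: x = -84.8004, theta = 1.2400

Answer: -84.8004 1.2400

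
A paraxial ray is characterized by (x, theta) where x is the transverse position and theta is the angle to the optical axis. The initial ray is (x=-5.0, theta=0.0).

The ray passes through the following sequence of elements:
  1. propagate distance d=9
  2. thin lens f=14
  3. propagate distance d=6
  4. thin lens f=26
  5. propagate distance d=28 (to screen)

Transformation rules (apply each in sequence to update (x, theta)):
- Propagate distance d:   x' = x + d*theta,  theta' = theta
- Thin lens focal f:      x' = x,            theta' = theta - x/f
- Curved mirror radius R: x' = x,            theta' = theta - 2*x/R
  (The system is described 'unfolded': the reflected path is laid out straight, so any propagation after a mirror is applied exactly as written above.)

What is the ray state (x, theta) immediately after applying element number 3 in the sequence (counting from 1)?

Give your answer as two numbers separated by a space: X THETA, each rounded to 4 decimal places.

Answer: -2.8571 0.3571

Derivation:
Initial: x=-5.0000 theta=0.0000
After 1 (propagate distance d=9): x=-5.0000 theta=0.0000
After 2 (thin lens f=14): x=-5.0000 theta=5/14 (≈0.3571)
After 3 (propagate distance d=6): x=-20/7 (≈-2.8571) theta=5/14 (≈0.3571)
Rounded to 4 decimal places: x = -2.8571, theta = 0.3571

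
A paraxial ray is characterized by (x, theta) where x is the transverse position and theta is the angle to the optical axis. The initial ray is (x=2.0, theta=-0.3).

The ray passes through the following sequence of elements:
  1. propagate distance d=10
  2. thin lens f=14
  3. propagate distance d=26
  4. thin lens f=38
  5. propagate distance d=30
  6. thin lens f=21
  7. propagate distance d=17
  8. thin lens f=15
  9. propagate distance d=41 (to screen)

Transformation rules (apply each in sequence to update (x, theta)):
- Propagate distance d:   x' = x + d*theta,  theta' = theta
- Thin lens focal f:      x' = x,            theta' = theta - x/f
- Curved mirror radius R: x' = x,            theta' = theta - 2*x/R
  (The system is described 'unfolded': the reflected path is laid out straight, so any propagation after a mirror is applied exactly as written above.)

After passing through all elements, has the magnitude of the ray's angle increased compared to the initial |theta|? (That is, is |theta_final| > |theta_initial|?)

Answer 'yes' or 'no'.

Initial: x=2.0000 theta=-0.3000
After 1 (propagate distance d=10): x=-1.0000 theta=-0.3000
After 2 (thin lens f=14): x=-1.0000 theta=-8/35 (≈-0.2286)
After 3 (propagate distance d=26): x=-243/35 (≈-6.9429) theta=-8/35 (≈-0.2286)
After 4 (thin lens f=38): x=-243/35 (≈-6.9429) theta=-61/1330 (≈-0.0459)
After 5 (propagate distance d=30): x=-5532/665 (≈-8.3188) theta=-61/1330 (≈-0.0459)
After 6 (thin lens f=21): x=-5532/665 (≈-8.3188) theta=3261/9310 (≈0.3503)
After 7 (propagate distance d=17): x=-22011/9310 (≈-2.3642) theta=3261/9310 (≈0.3503)
After 8 (thin lens f=15): x=-22011/9310 (≈-2.3642) theta=11821/23275 (≈0.5079)
After 9 (propagate distance d=41 (to screen)): x=859267/46550 (≈18.4590) theta=11821/23275 (≈0.5079)
|theta_initial|=0.3000 |theta_final|=11821/23275 (≈0.5079) -> increased

Answer: yes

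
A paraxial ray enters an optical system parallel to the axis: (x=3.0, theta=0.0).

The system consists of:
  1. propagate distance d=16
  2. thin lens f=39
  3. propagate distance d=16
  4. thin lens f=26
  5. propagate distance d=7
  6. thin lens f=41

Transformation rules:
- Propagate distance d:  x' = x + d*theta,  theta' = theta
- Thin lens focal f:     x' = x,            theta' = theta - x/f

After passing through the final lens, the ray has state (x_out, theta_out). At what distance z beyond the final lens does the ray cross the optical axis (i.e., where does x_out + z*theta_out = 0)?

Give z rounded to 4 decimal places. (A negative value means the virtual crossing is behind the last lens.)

Answer: 4.6179

Derivation:
Initial: x=3.0000 theta=0.0000
After 1 (propagate distance d=16): x=3.0000 theta=0.0000
After 2 (thin lens f=39): x=3.0000 theta=-1/13 (≈-0.0769)
After 3 (propagate distance d=16): x=23/13 (≈1.7692) theta=-1/13 (≈-0.0769)
After 4 (thin lens f=26): x=23/13 (≈1.7692) theta=-49/338 (≈-0.1450)
After 5 (propagate distance d=7): x=255/338 (≈0.7544) theta=-49/338 (≈-0.1450)
After 6 (thin lens f=41): x=255/338 (≈0.7544) theta=-1132/6929 (≈-0.1634)
z_focus = -x_out/theta_out = -(255/338)/(-1132/6929) = 10455/2264 ≈ 4.6179
Rounded to 4 decimal places: z = 4.6179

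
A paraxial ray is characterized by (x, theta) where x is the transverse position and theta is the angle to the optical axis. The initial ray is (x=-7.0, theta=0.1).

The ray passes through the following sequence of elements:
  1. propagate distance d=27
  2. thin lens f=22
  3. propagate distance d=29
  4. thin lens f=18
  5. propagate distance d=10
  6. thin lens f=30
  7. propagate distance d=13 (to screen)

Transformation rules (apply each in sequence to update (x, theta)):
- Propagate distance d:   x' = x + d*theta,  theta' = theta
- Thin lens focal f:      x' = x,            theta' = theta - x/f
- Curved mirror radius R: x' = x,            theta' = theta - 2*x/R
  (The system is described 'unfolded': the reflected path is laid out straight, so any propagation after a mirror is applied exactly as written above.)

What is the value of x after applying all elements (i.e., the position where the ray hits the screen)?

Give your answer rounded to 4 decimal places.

Answer: 3.5075

Derivation:
Initial: x=-7.0000 theta=0.1000
After 1 (propagate distance d=27): x=-4.3000 theta=0.1000
After 2 (thin lens f=22): x=-4.3000 theta=13/44 (≈0.2955)
After 3 (propagate distance d=29): x=939/220 (≈4.2682) theta=13/44 (≈0.2955)
After 4 (thin lens f=18): x=939/220 (≈4.2682) theta=7/120 (≈0.0583)
After 5 (propagate distance d=10): x=1601/330 (≈4.8515) theta=7/120 (≈0.0583)
After 6 (thin lens f=30): x=1601/330 (≈4.8515) theta=-2047/19800 (≈-0.1034)
After 7 (propagate distance d=13 (to screen)): x=69449/19800 (≈3.5075) theta=-2047/19800 (≈-0.1034)
Rounded to 4 decimal places: x = 3.5075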